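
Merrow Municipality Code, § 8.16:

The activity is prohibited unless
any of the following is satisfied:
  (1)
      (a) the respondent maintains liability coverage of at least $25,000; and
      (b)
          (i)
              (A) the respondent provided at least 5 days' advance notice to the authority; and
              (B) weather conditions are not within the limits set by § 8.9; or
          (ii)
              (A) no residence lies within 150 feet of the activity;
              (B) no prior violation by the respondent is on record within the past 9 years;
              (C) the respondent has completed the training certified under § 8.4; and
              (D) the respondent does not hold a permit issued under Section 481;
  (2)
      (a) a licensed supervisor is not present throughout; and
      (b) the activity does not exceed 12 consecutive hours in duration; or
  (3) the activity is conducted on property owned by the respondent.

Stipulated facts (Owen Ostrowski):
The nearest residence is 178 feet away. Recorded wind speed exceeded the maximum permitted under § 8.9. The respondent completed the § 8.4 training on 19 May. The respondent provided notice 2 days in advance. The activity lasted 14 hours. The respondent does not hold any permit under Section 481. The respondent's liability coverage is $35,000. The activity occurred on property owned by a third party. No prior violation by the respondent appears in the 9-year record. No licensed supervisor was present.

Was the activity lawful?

Yes — lawful.

(a) coverage ≥ $25,000 — holds.
(A) ≥5 days' notice — fails.
(B) not (weather ok) — holds.
(i) = F AND T = false.
(A) no residence in 150 ft — holds.
(B) no prior violation — satisfied.
(C) training certified — holds.
(D) not (holds permit) — holds.
(ii): T AND T AND T AND T → true.
So (b) is satisfied (F OR T).
So (1) is satisfied (T AND T).
(a) not (supervisor present) — met.
(b) ≤ 12 hrs duration — fails.
(2) = T AND F = false.
(3) own property — fails.
Overall = T OR F OR F = true.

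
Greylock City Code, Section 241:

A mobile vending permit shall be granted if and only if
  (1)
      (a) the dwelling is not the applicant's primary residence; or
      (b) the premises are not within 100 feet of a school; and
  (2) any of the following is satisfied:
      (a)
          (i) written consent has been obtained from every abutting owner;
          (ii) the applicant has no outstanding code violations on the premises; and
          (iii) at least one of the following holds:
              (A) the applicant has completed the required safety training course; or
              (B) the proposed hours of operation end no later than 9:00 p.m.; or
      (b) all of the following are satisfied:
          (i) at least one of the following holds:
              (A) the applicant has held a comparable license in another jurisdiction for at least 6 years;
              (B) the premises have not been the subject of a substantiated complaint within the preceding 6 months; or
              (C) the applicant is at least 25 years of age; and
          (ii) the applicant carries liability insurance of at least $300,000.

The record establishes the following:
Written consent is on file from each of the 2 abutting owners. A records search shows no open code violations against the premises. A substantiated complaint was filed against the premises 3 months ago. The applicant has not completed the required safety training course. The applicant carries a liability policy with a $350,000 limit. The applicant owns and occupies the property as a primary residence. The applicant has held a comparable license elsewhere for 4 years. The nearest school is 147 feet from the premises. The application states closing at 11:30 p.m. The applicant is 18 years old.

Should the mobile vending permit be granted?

(a) not (primary residence) — fails.
(b) ≥100 ft from school — met.
(1) = F OR T = true.
(i) all abutters consent — holds.
(ii) no code violations — met.
(A) safety training — not satisfied.
(B) closes by 9 p.m. — not met.
(iii) = F OR F = false.
(a): T AND T AND F → false.
(A) prior license ≥ 6 yr — not met.
(B) no complaint in 6 mo. — fails.
(C) age ≥ 25 — not met.
So (i) is not satisfied (F OR F OR F).
(ii) insurance ≥ $300,000 — satisfied.
So (b) is not satisfied (F AND T).
(2): F OR F → false.
Overall: T AND F → false.

No — denied.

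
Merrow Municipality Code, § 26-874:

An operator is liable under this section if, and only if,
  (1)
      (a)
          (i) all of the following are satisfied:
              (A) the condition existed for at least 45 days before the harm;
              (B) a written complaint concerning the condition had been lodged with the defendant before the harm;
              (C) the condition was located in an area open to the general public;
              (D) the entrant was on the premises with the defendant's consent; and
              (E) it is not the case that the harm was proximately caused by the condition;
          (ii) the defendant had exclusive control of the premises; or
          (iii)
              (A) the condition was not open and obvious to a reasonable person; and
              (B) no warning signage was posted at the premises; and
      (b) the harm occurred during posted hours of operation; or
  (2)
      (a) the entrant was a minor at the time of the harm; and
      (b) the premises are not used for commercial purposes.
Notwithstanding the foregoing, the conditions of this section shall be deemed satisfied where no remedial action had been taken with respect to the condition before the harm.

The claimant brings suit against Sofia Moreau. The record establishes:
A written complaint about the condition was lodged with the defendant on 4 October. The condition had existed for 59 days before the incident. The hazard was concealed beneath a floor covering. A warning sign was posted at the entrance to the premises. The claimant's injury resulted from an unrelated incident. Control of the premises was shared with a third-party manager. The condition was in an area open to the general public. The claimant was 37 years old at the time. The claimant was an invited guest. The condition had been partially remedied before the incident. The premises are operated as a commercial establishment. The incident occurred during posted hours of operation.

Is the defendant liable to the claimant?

(A) condition ≥45 days old — holds.
(B) complaint lodged — holds.
(C) public area — satisfied.
(D) consent to enter — holds.
(E) not (proximate cause) — met.
(i): T AND T AND T AND T AND T → true.
(ii) exclusive control — not satisfied.
(A) not open/obvious — satisfied.
(B) no signage posted — not satisfied.
So (iii) is not satisfied (T AND F).
So (a) is satisfied (T OR F OR F).
(b) during posted hours — holds.
(1): T AND T → true.
(a) entrant a minor — not met.
(b) not (commercial use) — fails.
(2): F AND F → false.
So Overall is satisfied (T OR F).
Exception (no remedial action) — not satisfied.
Result: main true OR exception false → true.

Yes — liable.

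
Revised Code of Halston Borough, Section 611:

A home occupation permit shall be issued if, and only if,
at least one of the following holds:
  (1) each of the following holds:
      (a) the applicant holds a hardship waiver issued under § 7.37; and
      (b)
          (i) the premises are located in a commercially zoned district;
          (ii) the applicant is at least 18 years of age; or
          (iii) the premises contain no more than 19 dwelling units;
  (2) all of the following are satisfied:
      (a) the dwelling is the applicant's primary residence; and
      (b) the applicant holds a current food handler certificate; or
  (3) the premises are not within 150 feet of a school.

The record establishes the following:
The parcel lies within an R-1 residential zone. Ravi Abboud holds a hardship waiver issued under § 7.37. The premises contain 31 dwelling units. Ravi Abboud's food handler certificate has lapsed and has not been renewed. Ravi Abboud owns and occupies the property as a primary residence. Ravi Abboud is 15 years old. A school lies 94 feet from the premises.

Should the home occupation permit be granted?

(a) hardship waiver — met.
(i) commercially zoned — not satisfied.
(ii) age ≥ 18 — not satisfied.
(iii) ≤ 19 units — not met.
(b) = F OR F OR F = false.
(1): T AND F → false.
(a) primary residence — satisfied.
(b) food handler cert. — fails.
(2): T AND F → false.
(3) ≥150 ft from school — not satisfied.
Overall: F OR F OR F → false.

No — denied.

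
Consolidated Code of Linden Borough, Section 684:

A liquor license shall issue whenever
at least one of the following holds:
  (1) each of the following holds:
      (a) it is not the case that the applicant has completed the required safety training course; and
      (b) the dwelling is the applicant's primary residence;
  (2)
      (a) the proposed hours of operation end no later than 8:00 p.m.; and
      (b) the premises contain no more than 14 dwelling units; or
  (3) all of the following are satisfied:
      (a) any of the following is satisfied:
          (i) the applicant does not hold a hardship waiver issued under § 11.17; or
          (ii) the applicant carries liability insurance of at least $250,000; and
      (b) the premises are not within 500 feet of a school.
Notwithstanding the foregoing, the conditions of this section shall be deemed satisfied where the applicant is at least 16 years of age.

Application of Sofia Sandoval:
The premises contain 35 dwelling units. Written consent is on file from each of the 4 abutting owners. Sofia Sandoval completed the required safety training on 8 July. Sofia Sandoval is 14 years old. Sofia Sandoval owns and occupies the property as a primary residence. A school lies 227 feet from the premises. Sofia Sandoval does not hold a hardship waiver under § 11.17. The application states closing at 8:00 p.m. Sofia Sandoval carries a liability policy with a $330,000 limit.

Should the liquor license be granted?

No — denied.

(a) not (safety training) — fails.
(b) primary residence — holds.
(1): F AND T → false.
(a) closes by 8 p.m. — satisfied.
(b) ≤ 14 units — not met.
So (2) is not satisfied (T AND F).
(i) not (hardship waiver) — satisfied.
(ii) insurance ≥ $250,000 — satisfied.
So (a) is satisfied (T OR T).
(b) ≥500 ft from school — fails.
(3): T AND F → false.
Overall: F OR F OR F → false.
Exception (age ≥ 16) — not satisfied.
Result: main false OR exception false → false.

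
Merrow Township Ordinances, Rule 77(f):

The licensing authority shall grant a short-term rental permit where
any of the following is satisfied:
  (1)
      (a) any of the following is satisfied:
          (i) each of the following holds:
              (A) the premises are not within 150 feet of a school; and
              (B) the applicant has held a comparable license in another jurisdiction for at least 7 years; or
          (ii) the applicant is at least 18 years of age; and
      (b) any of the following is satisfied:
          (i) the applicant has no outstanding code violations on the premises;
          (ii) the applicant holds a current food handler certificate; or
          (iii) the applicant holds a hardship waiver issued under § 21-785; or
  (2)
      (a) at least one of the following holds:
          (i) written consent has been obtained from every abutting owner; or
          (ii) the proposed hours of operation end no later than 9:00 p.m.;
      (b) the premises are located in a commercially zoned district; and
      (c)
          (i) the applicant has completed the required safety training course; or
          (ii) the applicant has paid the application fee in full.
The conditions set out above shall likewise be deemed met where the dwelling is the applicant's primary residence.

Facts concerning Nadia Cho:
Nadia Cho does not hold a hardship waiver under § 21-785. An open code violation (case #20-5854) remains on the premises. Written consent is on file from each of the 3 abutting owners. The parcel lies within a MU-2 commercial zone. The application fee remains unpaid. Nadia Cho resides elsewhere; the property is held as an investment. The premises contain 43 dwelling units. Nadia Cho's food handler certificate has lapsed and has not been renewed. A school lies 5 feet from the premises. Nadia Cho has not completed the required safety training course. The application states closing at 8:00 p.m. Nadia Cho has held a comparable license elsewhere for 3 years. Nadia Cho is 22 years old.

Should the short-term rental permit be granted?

No — denied.

(A) ≥150 ft from school — not satisfied.
(B) prior license ≥ 7 yr — fails.
(i): F AND F → false.
(ii) age ≥ 18 — satisfied.
(a): F OR T → true.
(i) no code violations — fails.
(ii) food handler cert. — not met.
(iii) hardship waiver — not met.
So (b) is not satisfied (F OR F OR F).
(1) = T AND F = false.
(i) all abutters consent — holds.
(ii) closes by 9 p.m. — met.
(a) = T OR T = true.
(b) commercially zoned — met.
(i) safety training — fails.
(ii) fee paid — fails.
(c): F OR F → false.
(2): T AND T AND F → false.
So Overall is not satisfied (F OR F).
Exception (primary residence) — not satisfied.
Result: main false OR exception false → false.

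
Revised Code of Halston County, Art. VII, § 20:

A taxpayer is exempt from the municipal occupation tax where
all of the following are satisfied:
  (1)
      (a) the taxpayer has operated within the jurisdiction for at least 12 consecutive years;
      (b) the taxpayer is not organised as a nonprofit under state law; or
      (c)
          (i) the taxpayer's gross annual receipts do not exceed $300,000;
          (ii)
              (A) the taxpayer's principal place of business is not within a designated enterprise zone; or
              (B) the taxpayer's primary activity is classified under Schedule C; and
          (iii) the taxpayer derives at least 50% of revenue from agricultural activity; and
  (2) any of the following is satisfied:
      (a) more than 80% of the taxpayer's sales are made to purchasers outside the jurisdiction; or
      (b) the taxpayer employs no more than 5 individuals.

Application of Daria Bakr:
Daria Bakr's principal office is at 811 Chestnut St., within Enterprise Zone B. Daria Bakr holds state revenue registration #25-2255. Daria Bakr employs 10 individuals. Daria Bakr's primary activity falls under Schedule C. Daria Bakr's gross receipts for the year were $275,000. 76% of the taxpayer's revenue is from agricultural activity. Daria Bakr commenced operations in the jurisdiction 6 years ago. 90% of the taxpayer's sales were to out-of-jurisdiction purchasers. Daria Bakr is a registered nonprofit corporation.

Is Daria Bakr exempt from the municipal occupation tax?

(a) ≥ 12 yrs in jurisdiction — fails.
(b) not (nonprofit) — fails.
(i) receipts ≤ $300,000 — holds.
(A) not (in enterprise zone) — not met.
(B) Schedule C activity — met.
(ii): F OR T → true.
(iii) ≥50% agricultural — holds.
(c): T AND T AND T → true.
So (1) is satisfied (F OR F OR T).
(a) >80% out-of-jur. sales — met.
(b) ≤ 5 employees — not met.
(2): T OR F → true.
Overall: T AND T → true.

Yes — exempt.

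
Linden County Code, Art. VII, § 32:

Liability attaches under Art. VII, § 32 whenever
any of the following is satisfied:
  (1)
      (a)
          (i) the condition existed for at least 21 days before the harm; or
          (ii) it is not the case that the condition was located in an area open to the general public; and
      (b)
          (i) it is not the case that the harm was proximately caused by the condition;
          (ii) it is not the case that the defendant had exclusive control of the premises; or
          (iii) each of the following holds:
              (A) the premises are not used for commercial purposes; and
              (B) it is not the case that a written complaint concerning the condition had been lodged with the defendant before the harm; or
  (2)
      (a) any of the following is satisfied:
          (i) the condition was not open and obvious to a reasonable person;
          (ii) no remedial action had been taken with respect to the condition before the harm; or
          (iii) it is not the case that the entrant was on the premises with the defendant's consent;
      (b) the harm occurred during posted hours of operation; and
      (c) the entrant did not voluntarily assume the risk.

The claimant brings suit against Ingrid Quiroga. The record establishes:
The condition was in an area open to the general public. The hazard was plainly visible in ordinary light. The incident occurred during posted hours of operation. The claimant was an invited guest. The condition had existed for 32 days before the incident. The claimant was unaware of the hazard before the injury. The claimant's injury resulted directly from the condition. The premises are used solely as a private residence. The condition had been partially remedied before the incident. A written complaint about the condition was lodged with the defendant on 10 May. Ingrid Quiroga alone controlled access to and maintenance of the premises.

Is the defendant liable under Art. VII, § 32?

(i) condition ≥21 days old — holds.
(ii) not (public area) — not met.
(a) = T OR F = true.
(i) not (proximate cause) — fails.
(ii) not (exclusive control) — not met.
(A) not (commercial use) — met.
(B) not (complaint lodged) — not met.
(iii): T AND F → false.
(b) = F OR F OR F = false.
(1): T AND F → false.
(i) not open/obvious — fails.
(ii) no remedial action — fails.
(iii) not (consent to enter) — not satisfied.
So (a) is not satisfied (F OR F OR F).
(b) during posted hours — satisfied.
(c) no assumed risk — satisfied.
(2): F AND T AND T → false.
Overall = F OR F = false.

No — not liable.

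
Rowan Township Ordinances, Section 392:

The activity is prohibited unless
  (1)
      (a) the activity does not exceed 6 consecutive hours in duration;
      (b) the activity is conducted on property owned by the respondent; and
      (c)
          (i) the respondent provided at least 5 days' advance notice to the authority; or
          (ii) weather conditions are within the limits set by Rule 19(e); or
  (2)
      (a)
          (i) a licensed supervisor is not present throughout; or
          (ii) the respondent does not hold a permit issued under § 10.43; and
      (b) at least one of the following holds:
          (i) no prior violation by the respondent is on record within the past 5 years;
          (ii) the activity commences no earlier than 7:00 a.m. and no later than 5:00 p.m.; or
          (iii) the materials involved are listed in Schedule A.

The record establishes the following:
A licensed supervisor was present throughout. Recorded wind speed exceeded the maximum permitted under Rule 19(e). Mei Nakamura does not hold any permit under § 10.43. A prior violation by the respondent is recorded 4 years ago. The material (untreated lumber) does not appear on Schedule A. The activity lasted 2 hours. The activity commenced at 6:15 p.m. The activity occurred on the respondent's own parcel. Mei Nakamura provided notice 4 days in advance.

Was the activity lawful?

No — unlawful.

(a) ≤ 6 hrs duration — satisfied.
(b) own property — met.
(i) ≥5 days' notice — not satisfied.
(ii) weather ok — not satisfied.
(c) = F OR F = false.
So (1) is not satisfied (T AND T AND F).
(i) not (supervisor present) — fails.
(ii) not (holds permit) — holds.
So (a) is satisfied (F OR T).
(i) no prior violation — not satisfied.
(ii) start within hours — fails.
(iii) Schedule A material — fails.
(b) = F OR F OR F = false.
(2): T AND F → false.
So Overall is not satisfied (F OR F).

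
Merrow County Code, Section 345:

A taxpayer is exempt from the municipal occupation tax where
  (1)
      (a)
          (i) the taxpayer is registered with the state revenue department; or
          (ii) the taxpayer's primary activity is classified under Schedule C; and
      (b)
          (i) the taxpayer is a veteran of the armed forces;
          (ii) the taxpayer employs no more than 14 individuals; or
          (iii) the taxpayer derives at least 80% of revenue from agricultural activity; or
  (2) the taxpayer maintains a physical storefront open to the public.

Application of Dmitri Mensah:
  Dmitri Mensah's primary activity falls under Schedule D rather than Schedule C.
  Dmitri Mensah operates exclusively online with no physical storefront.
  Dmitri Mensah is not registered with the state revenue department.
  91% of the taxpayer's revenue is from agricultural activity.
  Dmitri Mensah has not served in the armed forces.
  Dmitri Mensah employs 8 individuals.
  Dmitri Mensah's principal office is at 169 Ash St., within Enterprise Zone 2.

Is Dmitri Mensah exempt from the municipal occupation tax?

No — not exempt.

(i) state-registered — fails.
(ii) Schedule C activity — fails.
(a): F OR F → false.
(i) veteran — fails.
(ii) ≤ 14 employees — met.
(iii) ≥80% agricultural — satisfied.
So (b) is satisfied (F OR T OR T).
So (1) is not satisfied (F AND T).
(2) has storefront — not met.
So Overall is not satisfied (F OR F).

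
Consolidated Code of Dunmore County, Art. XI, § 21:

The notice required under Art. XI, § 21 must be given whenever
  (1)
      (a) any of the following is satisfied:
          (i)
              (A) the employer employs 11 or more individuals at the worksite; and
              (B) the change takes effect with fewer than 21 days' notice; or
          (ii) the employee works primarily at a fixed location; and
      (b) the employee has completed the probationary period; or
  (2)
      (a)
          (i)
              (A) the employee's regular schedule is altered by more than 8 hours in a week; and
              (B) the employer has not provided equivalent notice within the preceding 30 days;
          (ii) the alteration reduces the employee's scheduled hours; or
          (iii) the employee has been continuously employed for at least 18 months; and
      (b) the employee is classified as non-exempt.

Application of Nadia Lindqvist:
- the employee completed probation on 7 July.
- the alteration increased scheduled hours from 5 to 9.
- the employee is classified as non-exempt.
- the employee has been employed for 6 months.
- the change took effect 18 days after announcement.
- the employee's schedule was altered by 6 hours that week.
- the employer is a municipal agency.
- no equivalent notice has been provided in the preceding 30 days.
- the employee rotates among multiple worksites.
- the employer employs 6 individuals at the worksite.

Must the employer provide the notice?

No — not required.

(A) ≥ 11 at site — not satisfied.
(B) < 21 days' notice — met.
(i): F AND T → false.
(ii) fixed location — fails.
So (a) is not satisfied (F OR F).
(b) past probation — holds.
(1): F AND T → false.
(A) schedule shift > 8h — fails.
(B) no recent notice — satisfied.
(i) = F AND T = false.
(ii) hours reduced — not satisfied.
(iii) tenure ≥ 18 mo. — not met.
So (a) is not satisfied (F OR F OR F).
(b) non-exempt — holds.
(2) = F AND T = false.
Overall = F OR F = false.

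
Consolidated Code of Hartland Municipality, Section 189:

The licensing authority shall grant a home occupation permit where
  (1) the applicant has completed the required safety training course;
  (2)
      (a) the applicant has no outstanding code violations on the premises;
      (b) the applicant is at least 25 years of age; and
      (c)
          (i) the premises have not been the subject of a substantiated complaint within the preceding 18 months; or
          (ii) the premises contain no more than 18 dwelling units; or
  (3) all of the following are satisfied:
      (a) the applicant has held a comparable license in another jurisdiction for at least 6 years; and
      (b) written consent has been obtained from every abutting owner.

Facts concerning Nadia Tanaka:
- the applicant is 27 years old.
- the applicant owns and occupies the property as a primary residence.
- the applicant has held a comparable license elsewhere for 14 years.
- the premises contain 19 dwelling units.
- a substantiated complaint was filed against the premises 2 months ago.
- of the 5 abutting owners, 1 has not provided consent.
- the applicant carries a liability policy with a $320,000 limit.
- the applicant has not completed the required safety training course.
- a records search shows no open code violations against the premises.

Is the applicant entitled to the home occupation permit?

(1) safety training — fails.
(a) no code violations — holds.
(b) age ≥ 25 — met.
(i) no complaint in 18 mo. — not met.
(ii) ≤ 18 units — not satisfied.
So (c) is not satisfied (F OR F).
(2): T AND T AND F → false.
(a) prior license ≥ 6 yr — satisfied.
(b) all abutters consent — not satisfied.
So (3) is not satisfied (T AND F).
Overall: F OR F OR F → false.

No — denied.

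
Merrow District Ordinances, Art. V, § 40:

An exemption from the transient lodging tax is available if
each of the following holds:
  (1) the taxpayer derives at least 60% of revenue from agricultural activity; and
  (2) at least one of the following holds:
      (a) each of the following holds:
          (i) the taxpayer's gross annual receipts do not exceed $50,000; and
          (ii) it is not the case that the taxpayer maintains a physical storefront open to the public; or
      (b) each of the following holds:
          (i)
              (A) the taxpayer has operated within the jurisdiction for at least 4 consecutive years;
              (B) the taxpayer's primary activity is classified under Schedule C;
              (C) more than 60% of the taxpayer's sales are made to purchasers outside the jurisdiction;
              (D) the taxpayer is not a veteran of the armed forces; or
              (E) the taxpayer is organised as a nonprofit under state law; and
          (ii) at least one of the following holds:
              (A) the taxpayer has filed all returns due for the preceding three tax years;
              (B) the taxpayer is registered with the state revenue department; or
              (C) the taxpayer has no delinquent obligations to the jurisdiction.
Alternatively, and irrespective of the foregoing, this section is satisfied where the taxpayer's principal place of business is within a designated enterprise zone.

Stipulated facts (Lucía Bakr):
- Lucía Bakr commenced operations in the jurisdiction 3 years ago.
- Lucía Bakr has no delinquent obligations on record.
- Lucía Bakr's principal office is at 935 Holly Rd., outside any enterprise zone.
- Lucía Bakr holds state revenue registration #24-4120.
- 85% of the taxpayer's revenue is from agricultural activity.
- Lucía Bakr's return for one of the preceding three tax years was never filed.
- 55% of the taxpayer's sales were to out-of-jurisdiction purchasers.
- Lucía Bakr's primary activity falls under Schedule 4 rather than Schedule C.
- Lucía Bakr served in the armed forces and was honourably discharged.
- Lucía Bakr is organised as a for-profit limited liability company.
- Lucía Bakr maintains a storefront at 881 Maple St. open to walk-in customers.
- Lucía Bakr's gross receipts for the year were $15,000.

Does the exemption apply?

(1) ≥60% agricultural — satisfied.
(i) receipts ≤ $50,000 — satisfied.
(ii) not (has storefront) — not met.
So (a) is not satisfied (T AND F).
(A) ≥ 4 yrs in jurisdiction — not met.
(B) Schedule C activity — fails.
(C) >60% out-of-jur. sales — fails.
(D) not (veteran) — not satisfied.
(E) nonprofit — not met.
So (i) is not satisfied (F OR F OR F OR F OR F).
(A) returns current — fails.
(B) state-registered — met.
(C) no delinquency — satisfied.
So (ii) is satisfied (F OR T OR T).
(b): F AND T → false.
(2): F OR F → false.
Overall: T AND F → false.
Exception (in enterprise zone) — not satisfied.
Result: main false OR exception false → false.

No — not exempt.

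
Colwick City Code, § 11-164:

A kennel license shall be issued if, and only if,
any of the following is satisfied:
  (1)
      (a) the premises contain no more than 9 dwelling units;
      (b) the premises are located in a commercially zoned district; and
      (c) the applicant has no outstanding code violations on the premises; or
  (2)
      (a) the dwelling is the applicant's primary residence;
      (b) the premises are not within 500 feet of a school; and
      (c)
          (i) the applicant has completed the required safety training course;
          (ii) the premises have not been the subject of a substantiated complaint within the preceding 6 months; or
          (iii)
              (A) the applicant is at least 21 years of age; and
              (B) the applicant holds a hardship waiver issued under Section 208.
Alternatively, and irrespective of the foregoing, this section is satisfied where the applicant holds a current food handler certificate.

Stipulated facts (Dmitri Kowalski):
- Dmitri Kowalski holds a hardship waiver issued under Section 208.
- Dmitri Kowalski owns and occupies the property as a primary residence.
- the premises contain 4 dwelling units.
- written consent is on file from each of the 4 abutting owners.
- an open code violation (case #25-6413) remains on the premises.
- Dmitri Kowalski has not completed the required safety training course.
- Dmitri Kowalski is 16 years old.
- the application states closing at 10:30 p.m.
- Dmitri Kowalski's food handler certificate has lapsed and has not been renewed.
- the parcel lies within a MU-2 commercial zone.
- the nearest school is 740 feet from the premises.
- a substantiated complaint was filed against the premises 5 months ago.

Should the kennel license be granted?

(a) ≤ 9 units — met.
(b) commercially zoned — holds.
(c) no code violations — not satisfied.
(1) = T AND T AND F = false.
(a) primary residence — holds.
(b) ≥500 ft from school — met.
(i) safety training — fails.
(ii) no complaint in 6 mo. — not met.
(A) age ≥ 21 — not satisfied.
(B) hardship waiver — satisfied.
(iii) = F AND T = false.
(c) = F OR F OR F = false.
(2) = T AND T AND F = false.
Overall = F OR F = false.
Exception (food handler cert.) — not satisfied.
Result: main false OR exception false → false.

No — denied.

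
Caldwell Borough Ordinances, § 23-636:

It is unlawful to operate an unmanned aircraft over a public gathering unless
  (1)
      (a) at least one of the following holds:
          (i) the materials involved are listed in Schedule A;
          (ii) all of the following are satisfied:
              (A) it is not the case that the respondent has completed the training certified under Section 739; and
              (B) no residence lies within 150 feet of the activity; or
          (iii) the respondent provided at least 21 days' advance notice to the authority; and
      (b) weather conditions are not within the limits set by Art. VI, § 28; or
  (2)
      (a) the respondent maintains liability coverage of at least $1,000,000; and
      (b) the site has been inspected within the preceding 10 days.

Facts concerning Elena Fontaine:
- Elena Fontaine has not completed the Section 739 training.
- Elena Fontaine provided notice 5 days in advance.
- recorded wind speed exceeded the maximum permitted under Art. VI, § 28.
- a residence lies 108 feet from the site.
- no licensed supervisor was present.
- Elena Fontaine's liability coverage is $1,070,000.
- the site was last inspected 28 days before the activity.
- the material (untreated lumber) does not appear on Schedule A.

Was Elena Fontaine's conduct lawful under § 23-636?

(i) Schedule A material — fails.
(A) not (training certified) — met.
(B) no residence in 150 ft — not met.
(ii): T AND F → false.
(iii) ≥21 days' notice — not satisfied.
(a) = F OR F OR F = false.
(b) not (weather ok) — satisfied.
(1) = F AND T = false.
(a) coverage ≥ $1,000,000 — met.
(b) site inspected — not met.
(2): T AND F → false.
So Overall is not satisfied (F OR F).

No — unlawful.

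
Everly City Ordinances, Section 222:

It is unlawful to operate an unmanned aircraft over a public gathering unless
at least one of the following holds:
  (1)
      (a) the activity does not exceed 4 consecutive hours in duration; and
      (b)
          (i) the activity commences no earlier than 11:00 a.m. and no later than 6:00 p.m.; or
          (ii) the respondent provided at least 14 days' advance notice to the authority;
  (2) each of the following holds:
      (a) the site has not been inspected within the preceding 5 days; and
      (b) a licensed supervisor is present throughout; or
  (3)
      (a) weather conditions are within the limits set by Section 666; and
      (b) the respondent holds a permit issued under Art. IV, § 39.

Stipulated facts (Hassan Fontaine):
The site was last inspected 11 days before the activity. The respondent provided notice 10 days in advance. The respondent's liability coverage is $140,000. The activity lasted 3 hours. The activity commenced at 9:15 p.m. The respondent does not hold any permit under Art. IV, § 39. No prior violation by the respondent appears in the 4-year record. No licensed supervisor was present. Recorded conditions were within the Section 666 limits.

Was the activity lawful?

(a) ≤ 4 hrs duration — satisfied.
(i) start within hours — fails.
(ii) ≥14 days' notice — not met.
(b): F OR F → false.
So (1) is not satisfied (T AND F).
(a) not (site inspected) — holds.
(b) supervisor present — not satisfied.
(2): T AND F → false.
(a) weather ok — met.
(b) holds permit — not met.
(3) = T AND F = false.
Overall = F OR F OR F = false.

No — unlawful.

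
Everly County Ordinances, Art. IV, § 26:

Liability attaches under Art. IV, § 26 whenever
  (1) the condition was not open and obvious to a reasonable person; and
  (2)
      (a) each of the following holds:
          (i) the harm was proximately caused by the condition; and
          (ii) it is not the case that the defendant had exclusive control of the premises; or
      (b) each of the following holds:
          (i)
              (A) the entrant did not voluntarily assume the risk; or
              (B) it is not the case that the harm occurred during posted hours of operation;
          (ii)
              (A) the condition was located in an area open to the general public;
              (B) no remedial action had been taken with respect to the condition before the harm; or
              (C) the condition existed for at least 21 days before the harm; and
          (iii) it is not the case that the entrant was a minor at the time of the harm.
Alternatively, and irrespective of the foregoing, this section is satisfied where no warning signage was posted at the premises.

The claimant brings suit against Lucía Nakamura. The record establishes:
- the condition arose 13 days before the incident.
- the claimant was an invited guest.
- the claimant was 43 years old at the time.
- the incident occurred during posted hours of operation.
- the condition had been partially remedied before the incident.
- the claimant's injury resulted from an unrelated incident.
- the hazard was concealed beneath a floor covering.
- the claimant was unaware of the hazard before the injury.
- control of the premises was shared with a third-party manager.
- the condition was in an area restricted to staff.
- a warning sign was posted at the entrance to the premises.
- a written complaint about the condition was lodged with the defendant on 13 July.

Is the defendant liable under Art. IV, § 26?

(1) not open/obvious — met.
(i) proximate cause — not satisfied.
(ii) not (exclusive control) — satisfied.
(a) = F AND T = false.
(A) no assumed risk — met.
(B) not (during posted hours) — fails.
(i) = T OR F = true.
(A) public area — not met.
(B) no remedial action — not met.
(C) condition ≥21 days old — not met.
(ii) = F OR F OR F = false.
(iii) not (entrant a minor) — satisfied.
So (b) is not satisfied (T AND F AND T).
(2): F OR F → false.
So Overall is not satisfied (T AND F).
Exception (no signage posted) — not satisfied.
Result: main false OR exception false → false.

No — not liable.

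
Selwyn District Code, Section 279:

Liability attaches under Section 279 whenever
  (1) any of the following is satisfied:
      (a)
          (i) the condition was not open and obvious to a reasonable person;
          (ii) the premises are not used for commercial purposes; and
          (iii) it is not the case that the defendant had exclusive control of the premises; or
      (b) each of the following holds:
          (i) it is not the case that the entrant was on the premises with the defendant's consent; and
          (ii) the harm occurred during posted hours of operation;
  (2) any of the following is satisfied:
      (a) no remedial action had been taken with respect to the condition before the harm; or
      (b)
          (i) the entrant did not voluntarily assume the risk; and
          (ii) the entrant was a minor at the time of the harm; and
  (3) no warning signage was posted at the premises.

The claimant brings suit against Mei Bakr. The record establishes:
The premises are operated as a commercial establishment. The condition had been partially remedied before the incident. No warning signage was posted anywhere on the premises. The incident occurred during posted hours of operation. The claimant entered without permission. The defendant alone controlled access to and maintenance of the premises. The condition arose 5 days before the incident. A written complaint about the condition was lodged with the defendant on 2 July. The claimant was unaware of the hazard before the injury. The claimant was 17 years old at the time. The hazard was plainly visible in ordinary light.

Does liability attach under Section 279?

(i) not open/obvious — not satisfied.
(ii) not (commercial use) — not met.
(iii) not (exclusive control) — not met.
(a) = F AND F AND F = false.
(i) not (consent to enter) — holds.
(ii) during posted hours — holds.
(b) = T AND T = true.
(1) = F OR T = true.
(a) no remedial action — fails.
(i) no assumed risk — met.
(ii) entrant a minor — satisfied.
(b) = T AND T = true.
(2): F OR T → true.
(3) no signage posted — satisfied.
Overall = T AND T AND T = true.

Yes — liable.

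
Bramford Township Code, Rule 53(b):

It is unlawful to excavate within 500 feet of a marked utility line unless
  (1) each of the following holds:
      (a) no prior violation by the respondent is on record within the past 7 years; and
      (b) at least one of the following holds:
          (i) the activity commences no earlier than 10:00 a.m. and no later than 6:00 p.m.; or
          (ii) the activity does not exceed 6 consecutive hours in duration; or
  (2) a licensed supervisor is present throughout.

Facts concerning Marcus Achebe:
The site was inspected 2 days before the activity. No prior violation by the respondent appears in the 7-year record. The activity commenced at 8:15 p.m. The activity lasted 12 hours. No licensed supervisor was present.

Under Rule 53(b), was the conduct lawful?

(a) no prior violation — satisfied.
(i) start within hours — not met.
(ii) ≤ 6 hrs duration — not met.
(b) = F OR F = false.
(1): T AND F → false.
(2) supervisor present — fails.
Overall: F OR F → false.

No — unlawful.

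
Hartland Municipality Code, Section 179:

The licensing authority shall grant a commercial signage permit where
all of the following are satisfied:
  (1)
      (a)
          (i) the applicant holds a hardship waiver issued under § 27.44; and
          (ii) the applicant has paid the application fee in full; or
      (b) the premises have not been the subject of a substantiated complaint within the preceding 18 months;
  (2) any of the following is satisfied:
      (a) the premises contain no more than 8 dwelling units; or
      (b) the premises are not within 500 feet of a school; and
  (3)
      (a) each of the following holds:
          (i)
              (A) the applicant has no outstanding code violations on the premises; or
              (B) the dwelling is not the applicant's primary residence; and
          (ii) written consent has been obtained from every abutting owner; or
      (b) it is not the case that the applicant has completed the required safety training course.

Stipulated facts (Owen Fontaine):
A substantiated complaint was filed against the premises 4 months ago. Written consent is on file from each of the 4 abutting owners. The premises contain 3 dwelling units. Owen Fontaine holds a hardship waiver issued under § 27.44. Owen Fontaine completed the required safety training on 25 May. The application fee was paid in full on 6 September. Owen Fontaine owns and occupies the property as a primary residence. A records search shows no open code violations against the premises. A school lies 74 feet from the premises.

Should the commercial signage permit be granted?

Yes — granted.

(i) hardship waiver — satisfied.
(ii) fee paid — holds.
(a): T AND T → true.
(b) no complaint in 18 mo. — not met.
So (1) is satisfied (T OR F).
(a) ≤ 8 units — met.
(b) ≥500 ft from school — not satisfied.
(2) = T OR F = true.
(A) no code violations — met.
(B) not (primary residence) — fails.
(i) = T OR F = true.
(ii) all abutters consent — holds.
So (a) is satisfied (T AND T).
(b) not (safety training) — not satisfied.
(3) = T OR F = true.
So Overall is satisfied (T AND T AND T).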